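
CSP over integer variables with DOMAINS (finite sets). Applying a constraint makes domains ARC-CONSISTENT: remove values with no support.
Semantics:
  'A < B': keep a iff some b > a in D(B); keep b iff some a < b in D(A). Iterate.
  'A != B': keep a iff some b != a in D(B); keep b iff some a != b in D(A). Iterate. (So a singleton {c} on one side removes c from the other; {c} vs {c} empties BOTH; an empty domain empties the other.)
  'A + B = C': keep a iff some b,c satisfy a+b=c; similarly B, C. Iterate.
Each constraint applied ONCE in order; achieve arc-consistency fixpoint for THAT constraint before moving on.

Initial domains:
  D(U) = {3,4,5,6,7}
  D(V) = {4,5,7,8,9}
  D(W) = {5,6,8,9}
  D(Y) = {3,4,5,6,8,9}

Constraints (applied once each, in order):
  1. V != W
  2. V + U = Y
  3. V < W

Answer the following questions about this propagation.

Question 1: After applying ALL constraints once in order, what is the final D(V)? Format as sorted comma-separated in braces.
Constraint 1 (V != W) on D(V)={4,5,7,8,9} D(W)={5,6,8,9}: no change
Constraint 2 (V + U = Y) on D(V)={4,5,7,8,9} D(U)={3,4,5,6,7} D(Y)={3,4,5,6,8,9}: V {4,5,7,8,9}->{4,5}; U {3,4,5,6,7}->{3,4,5}; Y {3,4,5,6,8,9}->{8,9}
Constraint 3 (V < W) on D(V)={4,5} D(W)={5,6,8,9}: no change
So after all 3 constraints: D(V) = {4,5}

Answer: {4,5}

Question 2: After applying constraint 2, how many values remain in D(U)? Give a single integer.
Constraint 1 (V != W) on D(V)={4,5,7,8,9} D(W)={5,6,8,9}: no change
Constraint 2 (V + U = Y) on D(V)={4,5,7,8,9} D(U)={3,4,5,6,7} D(Y)={3,4,5,6,8,9}: V {4,5,7,8,9}->{4,5}; U {3,4,5,6,7}->{3,4,5}; Y {3,4,5,6,8,9}->{8,9}
So after constraint 2: D(U)={3,4,5}, size = 3

Answer: 3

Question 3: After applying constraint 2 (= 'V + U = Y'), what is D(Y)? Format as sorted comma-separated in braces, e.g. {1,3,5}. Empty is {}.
Answer: {8,9}

Derivation:
Constraint 1 (V != W) on D(V)={4,5,7,8,9} D(W)={5,6,8,9}: no change
Constraint 2 (V + U = Y) on D(V)={4,5,7,8,9} D(U)={3,4,5,6,7} D(Y)={3,4,5,6,8,9}: V {4,5,7,8,9}->{4,5}; U {3,4,5,6,7}->{3,4,5}; Y {3,4,5,6,8,9}->{8,9}
So after constraint 2: D(Y) = {8,9}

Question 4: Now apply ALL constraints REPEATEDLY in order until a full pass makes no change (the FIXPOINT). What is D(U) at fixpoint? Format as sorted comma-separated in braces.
Answer: {3,4,5}

Derivation:
pass 0 (initial): D(U)={3,4,5,6,7}
pass 1: U {3,4,5,6,7}->{3,4,5}; V {4,5,7,8,9}->{4,5}; Y {3,4,5,6,8,9}->{8,9}
pass 2: no change
Fixpoint after 2 passes: D(U) = {3,4,5}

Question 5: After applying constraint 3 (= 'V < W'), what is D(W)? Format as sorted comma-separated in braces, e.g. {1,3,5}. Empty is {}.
Constraint 1 (V != W) on D(V)={4,5,7,8,9} D(W)={5,6,8,9}: no change
Constraint 2 (V + U = Y) on D(V)={4,5,7,8,9} D(U)={3,4,5,6,7} D(Y)={3,4,5,6,8,9}: V {4,5,7,8,9}->{4,5}; U {3,4,5,6,7}->{3,4,5}; Y {3,4,5,6,8,9}->{8,9}
Constraint 3 (V < W) on D(V)={4,5} D(W)={5,6,8,9}: no change
So after constraint 3: D(W) = {5,6,8,9}

Answer: {5,6,8,9}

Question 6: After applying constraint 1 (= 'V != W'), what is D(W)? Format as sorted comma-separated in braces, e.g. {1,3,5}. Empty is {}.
Answer: {5,6,8,9}

Derivation:
Constraint 1 (V != W) on D(V)={4,5,7,8,9} D(W)={5,6,8,9}: no change
So after constraint 1: D(W) = {5,6,8,9}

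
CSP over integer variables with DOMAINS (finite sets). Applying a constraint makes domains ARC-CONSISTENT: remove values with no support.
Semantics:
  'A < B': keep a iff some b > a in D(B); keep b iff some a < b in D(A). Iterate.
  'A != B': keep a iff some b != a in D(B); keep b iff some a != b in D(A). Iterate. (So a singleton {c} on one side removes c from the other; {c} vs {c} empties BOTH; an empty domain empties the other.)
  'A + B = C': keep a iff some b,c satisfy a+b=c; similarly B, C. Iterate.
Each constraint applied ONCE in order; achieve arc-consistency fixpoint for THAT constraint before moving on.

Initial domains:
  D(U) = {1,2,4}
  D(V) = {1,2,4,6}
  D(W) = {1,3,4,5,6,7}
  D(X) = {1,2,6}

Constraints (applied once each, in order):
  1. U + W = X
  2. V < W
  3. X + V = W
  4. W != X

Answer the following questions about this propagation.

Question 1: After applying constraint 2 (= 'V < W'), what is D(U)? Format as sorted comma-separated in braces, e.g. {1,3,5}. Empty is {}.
Answer: {1,2}

Derivation:
Constraint 1 (U + W = X) on D(U)={1,2,4} D(W)={1,3,4,5,6,7} D(X)={1,2,6}: U {1,2,4}->{1,2}; W {1,3,4,5,6,7}->{1,4,5}; X {1,2,6}->{2,6}
Constraint 2 (V < W) on D(V)={1,2,4,6} D(W)={1,4,5}: V {1,2,4,6}->{1,2,4}; W {1,4,5}->{4,5}
So after constraint 2: D(U) = {1,2}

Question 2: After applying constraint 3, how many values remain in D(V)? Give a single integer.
Constraint 1 (U + W = X) on D(U)={1,2,4} D(W)={1,3,4,5,6,7} D(X)={1,2,6}: U {1,2,4}->{1,2}; W {1,3,4,5,6,7}->{1,4,5}; X {1,2,6}->{2,6}
Constraint 2 (V < W) on D(V)={1,2,4,6} D(W)={1,4,5}: V {1,2,4,6}->{1,2,4}; W {1,4,5}->{4,5}
Constraint 3 (X + V = W) on D(X)={2,6} D(V)={1,2,4} D(W)={4,5}: X {2,6}->{2}; V {1,2,4}->{2}; W {4,5}->{4}
So after constraint 3: D(V)={2}, size = 1

Answer: 1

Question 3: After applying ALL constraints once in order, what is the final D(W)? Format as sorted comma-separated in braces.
Constraint 1 (U + W = X) on D(U)={1,2,4} D(W)={1,3,4,5,6,7} D(X)={1,2,6}: U {1,2,4}->{1,2}; W {1,3,4,5,6,7}->{1,4,5}; X {1,2,6}->{2,6}
Constraint 2 (V < W) on D(V)={1,2,4,6} D(W)={1,4,5}: V {1,2,4,6}->{1,2,4}; W {1,4,5}->{4,5}
Constraint 3 (X + V = W) on D(X)={2,6} D(V)={1,2,4} D(W)={4,5}: X {2,6}->{2}; V {1,2,4}->{2}; W {4,5}->{4}
Constraint 4 (W != X) on D(W)={4} D(X)={2}: no change
So after all 4 constraints: D(W) = {4}

Answer: {4}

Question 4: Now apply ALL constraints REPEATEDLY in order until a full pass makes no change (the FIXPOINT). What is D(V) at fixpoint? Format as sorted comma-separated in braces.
Answer: {}

Derivation:
pass 0 (initial): D(V)={1,2,4,6}
pass 1: U {1,2,4}->{1,2}; V {1,2,4,6}->{2}; W {1,3,4,5,6,7}->{4}; X {1,2,6}->{2}
pass 2: U {1,2}->{}; V {2}->{}; W {4}->{}; X {2}->{}
pass 3: no change
Fixpoint after 3 passes: D(V) = {}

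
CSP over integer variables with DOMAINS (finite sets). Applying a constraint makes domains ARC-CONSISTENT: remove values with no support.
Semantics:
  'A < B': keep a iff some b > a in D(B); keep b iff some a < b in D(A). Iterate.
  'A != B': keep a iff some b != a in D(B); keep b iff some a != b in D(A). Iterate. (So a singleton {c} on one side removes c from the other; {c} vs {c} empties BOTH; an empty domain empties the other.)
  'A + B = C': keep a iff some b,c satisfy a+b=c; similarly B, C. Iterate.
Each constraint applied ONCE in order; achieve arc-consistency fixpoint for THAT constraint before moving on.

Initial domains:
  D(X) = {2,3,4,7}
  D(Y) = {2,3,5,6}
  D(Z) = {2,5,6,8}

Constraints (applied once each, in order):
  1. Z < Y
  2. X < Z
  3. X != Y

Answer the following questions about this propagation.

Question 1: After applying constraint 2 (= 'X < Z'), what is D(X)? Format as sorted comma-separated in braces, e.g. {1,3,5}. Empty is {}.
Constraint 1 (Z < Y) on D(Z)={2,5,6,8} D(Y)={2,3,5,6}: Z {2,5,6,8}->{2,5}; Y {2,3,5,6}->{3,5,6}
Constraint 2 (X < Z) on D(X)={2,3,4,7} D(Z)={2,5}: X {2,3,4,7}->{2,3,4}; Z {2,5}->{5}
So after constraint 2: D(X) = {2,3,4}

Answer: {2,3,4}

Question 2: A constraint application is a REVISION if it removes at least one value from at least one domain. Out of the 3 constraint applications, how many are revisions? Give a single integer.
Answer: 2

Derivation:
Constraint 1 (Z < Y) on D(Z)={2,5,6,8} D(Y)={2,3,5,6}: Z {2,5,6,8}->{2,5}; Y {2,3,5,6}->{3,5,6} => REVISION
Constraint 2 (X < Z) on D(X)={2,3,4,7} D(Z)={2,5}: X {2,3,4,7}->{2,3,4}; Z {2,5}->{5} => REVISION
Constraint 3 (X != Y) on D(X)={2,3,4} D(Y)={3,5,6}: no change => not a revision
Total revisions = 2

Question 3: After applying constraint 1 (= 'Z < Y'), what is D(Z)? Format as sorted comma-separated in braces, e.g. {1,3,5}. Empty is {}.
Answer: {2,5}

Derivation:
Constraint 1 (Z < Y) on D(Z)={2,5,6,8} D(Y)={2,3,5,6}: Z {2,5,6,8}->{2,5}; Y {2,3,5,6}->{3,5,6}
So after constraint 1: D(Z) = {2,5}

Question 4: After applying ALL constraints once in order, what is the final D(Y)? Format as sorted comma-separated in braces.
Constraint 1 (Z < Y) on D(Z)={2,5,6,8} D(Y)={2,3,5,6}: Z {2,5,6,8}->{2,5}; Y {2,3,5,6}->{3,5,6}
Constraint 2 (X < Z) on D(X)={2,3,4,7} D(Z)={2,5}: X {2,3,4,7}->{2,3,4}; Z {2,5}->{5}
Constraint 3 (X != Y) on D(X)={2,3,4} D(Y)={3,5,6}: no change
So after all 3 constraints: D(Y) = {3,5,6}

Answer: {3,5,6}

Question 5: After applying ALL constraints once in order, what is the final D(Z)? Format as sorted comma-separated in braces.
Constraint 1 (Z < Y) on D(Z)={2,5,6,8} D(Y)={2,3,5,6}: Z {2,5,6,8}->{2,5}; Y {2,3,5,6}->{3,5,6}
Constraint 2 (X < Z) on D(X)={2,3,4,7} D(Z)={2,5}: X {2,3,4,7}->{2,3,4}; Z {2,5}->{5}
Constraint 3 (X != Y) on D(X)={2,3,4} D(Y)={3,5,6}: no change
So after all 3 constraints: D(Z) = {5}

Answer: {5}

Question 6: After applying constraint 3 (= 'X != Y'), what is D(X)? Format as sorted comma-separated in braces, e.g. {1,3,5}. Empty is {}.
Answer: {2,3,4}

Derivation:
Constraint 1 (Z < Y) on D(Z)={2,5,6,8} D(Y)={2,3,5,6}: Z {2,5,6,8}->{2,5}; Y {2,3,5,6}->{3,5,6}
Constraint 2 (X < Z) on D(X)={2,3,4,7} D(Z)={2,5}: X {2,3,4,7}->{2,3,4}; Z {2,5}->{5}
Constraint 3 (X != Y) on D(X)={2,3,4} D(Y)={3,5,6}: no change
So after constraint 3: D(X) = {2,3,4}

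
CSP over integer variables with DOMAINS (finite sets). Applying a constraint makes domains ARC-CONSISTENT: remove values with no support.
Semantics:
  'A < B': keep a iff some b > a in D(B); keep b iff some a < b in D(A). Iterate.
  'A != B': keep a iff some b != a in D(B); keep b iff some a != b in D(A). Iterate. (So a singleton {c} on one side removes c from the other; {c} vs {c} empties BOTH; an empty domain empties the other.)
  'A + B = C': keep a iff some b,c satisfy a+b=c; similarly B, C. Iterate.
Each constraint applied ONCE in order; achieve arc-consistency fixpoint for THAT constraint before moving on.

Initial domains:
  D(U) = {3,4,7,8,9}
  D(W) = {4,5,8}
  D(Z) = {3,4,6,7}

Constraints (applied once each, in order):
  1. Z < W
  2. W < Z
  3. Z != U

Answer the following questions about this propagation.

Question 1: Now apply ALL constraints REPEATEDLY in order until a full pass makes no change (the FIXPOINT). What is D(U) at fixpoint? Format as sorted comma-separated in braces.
pass 0 (initial): D(U)={3,4,7,8,9}
pass 1: W {4,5,8}->{4,5}; Z {3,4,6,7}->{6,7}
pass 2: U {3,4,7,8,9}->{}; W {4,5}->{}; Z {6,7}->{}
pass 3: no change
Fixpoint after 3 passes: D(U) = {}

Answer: {}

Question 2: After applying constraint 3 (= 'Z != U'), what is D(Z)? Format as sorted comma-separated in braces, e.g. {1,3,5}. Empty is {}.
Answer: {6,7}

Derivation:
Constraint 1 (Z < W) on D(Z)={3,4,6,7} D(W)={4,5,8}: no change
Constraint 2 (W < Z) on D(W)={4,5,8} D(Z)={3,4,6,7}: W {4,5,8}->{4,5}; Z {3,4,6,7}->{6,7}
Constraint 3 (Z != U) on D(Z)={6,7} D(U)={3,4,7,8,9}: no change
So after constraint 3: D(Z) = {6,7}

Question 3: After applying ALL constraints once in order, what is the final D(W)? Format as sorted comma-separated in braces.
Constraint 1 (Z < W) on D(Z)={3,4,6,7} D(W)={4,5,8}: no change
Constraint 2 (W < Z) on D(W)={4,5,8} D(Z)={3,4,6,7}: W {4,5,8}->{4,5}; Z {3,4,6,7}->{6,7}
Constraint 3 (Z != U) on D(Z)={6,7} D(U)={3,4,7,8,9}: no change
So after all 3 constraints: D(W) = {4,5}

Answer: {4,5}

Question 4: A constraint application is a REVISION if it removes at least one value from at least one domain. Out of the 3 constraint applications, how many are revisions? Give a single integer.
Answer: 1

Derivation:
Constraint 1 (Z < W) on D(Z)={3,4,6,7} D(W)={4,5,8}: no change => not a revision
Constraint 2 (W < Z) on D(W)={4,5,8} D(Z)={3,4,6,7}: W {4,5,8}->{4,5}; Z {3,4,6,7}->{6,7} => REVISION
Constraint 3 (Z != U) on D(Z)={6,7} D(U)={3,4,7,8,9}: no change => not a revision
Total revisions = 1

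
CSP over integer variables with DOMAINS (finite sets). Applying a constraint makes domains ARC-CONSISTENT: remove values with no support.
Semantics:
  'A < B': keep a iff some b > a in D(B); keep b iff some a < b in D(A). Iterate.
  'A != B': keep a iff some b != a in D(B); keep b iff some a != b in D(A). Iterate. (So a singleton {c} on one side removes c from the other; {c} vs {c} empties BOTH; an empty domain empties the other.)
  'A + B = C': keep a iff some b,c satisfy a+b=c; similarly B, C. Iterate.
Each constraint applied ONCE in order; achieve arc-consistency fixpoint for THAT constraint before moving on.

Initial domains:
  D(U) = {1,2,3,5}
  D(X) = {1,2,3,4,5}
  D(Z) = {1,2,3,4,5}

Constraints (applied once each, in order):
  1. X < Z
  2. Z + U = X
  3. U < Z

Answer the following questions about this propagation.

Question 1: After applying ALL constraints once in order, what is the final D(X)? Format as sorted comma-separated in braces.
Constraint 1 (X < Z) on D(X)={1,2,3,4,5} D(Z)={1,2,3,4,5}: X {1,2,3,4,5}->{1,2,3,4}; Z {1,2,3,4,5}->{2,3,4,5}
Constraint 2 (Z + U = X) on D(Z)={2,3,4,5} D(U)={1,2,3,5} D(X)={1,2,3,4}: Z {2,3,4,5}->{2,3}; U {1,2,3,5}->{1,2}; X {1,2,3,4}->{3,4}
Constraint 3 (U < Z) on D(U)={1,2} D(Z)={2,3}: no change
So after all 3 constraints: D(X) = {3,4}

Answer: {3,4}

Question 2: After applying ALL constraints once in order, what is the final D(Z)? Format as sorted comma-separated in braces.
Constraint 1 (X < Z) on D(X)={1,2,3,4,5} D(Z)={1,2,3,4,5}: X {1,2,3,4,5}->{1,2,3,4}; Z {1,2,3,4,5}->{2,3,4,5}
Constraint 2 (Z + U = X) on D(Z)={2,3,4,5} D(U)={1,2,3,5} D(X)={1,2,3,4}: Z {2,3,4,5}->{2,3}; U {1,2,3,5}->{1,2}; X {1,2,3,4}->{3,4}
Constraint 3 (U < Z) on D(U)={1,2} D(Z)={2,3}: no change
So after all 3 constraints: D(Z) = {2,3}

Answer: {2,3}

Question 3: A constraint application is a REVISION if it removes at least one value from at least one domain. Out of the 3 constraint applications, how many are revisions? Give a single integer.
Constraint 1 (X < Z) on D(X)={1,2,3,4,5} D(Z)={1,2,3,4,5}: X {1,2,3,4,5}->{1,2,3,4}; Z {1,2,3,4,5}->{2,3,4,5} => REVISION
Constraint 2 (Z + U = X) on D(Z)={2,3,4,5} D(U)={1,2,3,5} D(X)={1,2,3,4}: Z {2,3,4,5}->{2,3}; U {1,2,3,5}->{1,2}; X {1,2,3,4}->{3,4} => REVISION
Constraint 3 (U < Z) on D(U)={1,2} D(Z)={2,3}: no change => not a revision
Total revisions = 2

Answer: 2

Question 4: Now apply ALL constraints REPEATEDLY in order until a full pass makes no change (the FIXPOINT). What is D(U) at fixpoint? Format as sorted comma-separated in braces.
pass 0 (initial): D(U)={1,2,3,5}
pass 1: U {1,2,3,5}->{1,2}; X {1,2,3,4,5}->{3,4}; Z {1,2,3,4,5}->{2,3}
pass 2: U {1,2}->{}; X {3,4}->{}; Z {2,3}->{}
pass 3: no change
Fixpoint after 3 passes: D(U) = {}

Answer: {}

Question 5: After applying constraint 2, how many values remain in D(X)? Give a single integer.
Answer: 2

Derivation:
Constraint 1 (X < Z) on D(X)={1,2,3,4,5} D(Z)={1,2,3,4,5}: X {1,2,3,4,5}->{1,2,3,4}; Z {1,2,3,4,5}->{2,3,4,5}
Constraint 2 (Z + U = X) on D(Z)={2,3,4,5} D(U)={1,2,3,5} D(X)={1,2,3,4}: Z {2,3,4,5}->{2,3}; U {1,2,3,5}->{1,2}; X {1,2,3,4}->{3,4}
So after constraint 2: D(X)={3,4}, size = 2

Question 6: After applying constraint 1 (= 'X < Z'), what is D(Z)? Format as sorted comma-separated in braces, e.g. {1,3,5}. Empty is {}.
Answer: {2,3,4,5}

Derivation:
Constraint 1 (X < Z) on D(X)={1,2,3,4,5} D(Z)={1,2,3,4,5}: X {1,2,3,4,5}->{1,2,3,4}; Z {1,2,3,4,5}->{2,3,4,5}
So after constraint 1: D(Z) = {2,3,4,5}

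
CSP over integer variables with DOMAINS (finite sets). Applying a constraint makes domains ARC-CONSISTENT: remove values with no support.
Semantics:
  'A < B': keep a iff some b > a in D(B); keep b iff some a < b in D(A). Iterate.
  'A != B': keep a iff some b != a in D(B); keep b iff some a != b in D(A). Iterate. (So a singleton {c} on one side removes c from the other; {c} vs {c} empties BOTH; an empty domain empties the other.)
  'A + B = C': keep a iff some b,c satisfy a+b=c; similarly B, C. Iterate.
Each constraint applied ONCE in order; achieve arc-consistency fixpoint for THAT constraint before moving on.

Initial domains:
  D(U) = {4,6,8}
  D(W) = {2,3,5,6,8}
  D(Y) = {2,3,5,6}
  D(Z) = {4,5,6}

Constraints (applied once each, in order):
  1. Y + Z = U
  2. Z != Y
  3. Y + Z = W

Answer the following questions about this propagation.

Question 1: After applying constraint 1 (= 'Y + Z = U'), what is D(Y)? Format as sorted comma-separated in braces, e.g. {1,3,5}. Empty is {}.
Constraint 1 (Y + Z = U) on D(Y)={2,3,5,6} D(Z)={4,5,6} D(U)={4,6,8}: Y {2,3,5,6}->{2,3}; U {4,6,8}->{6,8}
So after constraint 1: D(Y) = {2,3}

Answer: {2,3}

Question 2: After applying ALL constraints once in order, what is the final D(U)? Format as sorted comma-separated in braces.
Constraint 1 (Y + Z = U) on D(Y)={2,3,5,6} D(Z)={4,5,6} D(U)={4,6,8}: Y {2,3,5,6}->{2,3}; U {4,6,8}->{6,8}
Constraint 2 (Z != Y) on D(Z)={4,5,6} D(Y)={2,3}: no change
Constraint 3 (Y + Z = W) on D(Y)={2,3} D(Z)={4,5,6} D(W)={2,3,5,6,8}: W {2,3,5,6,8}->{6,8}
So after all 3 constraints: D(U) = {6,8}

Answer: {6,8}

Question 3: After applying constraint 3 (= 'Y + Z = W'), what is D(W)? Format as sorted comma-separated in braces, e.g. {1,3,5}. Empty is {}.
Constraint 1 (Y + Z = U) on D(Y)={2,3,5,6} D(Z)={4,5,6} D(U)={4,6,8}: Y {2,3,5,6}->{2,3}; U {4,6,8}->{6,8}
Constraint 2 (Z != Y) on D(Z)={4,5,6} D(Y)={2,3}: no change
Constraint 3 (Y + Z = W) on D(Y)={2,3} D(Z)={4,5,6} D(W)={2,3,5,6,8}: W {2,3,5,6,8}->{6,8}
So after constraint 3: D(W) = {6,8}

Answer: {6,8}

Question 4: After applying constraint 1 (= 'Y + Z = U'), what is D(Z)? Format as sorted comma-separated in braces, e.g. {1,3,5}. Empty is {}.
Answer: {4,5,6}

Derivation:
Constraint 1 (Y + Z = U) on D(Y)={2,3,5,6} D(Z)={4,5,6} D(U)={4,6,8}: Y {2,3,5,6}->{2,3}; U {4,6,8}->{6,8}
So after constraint 1: D(Z) = {4,5,6}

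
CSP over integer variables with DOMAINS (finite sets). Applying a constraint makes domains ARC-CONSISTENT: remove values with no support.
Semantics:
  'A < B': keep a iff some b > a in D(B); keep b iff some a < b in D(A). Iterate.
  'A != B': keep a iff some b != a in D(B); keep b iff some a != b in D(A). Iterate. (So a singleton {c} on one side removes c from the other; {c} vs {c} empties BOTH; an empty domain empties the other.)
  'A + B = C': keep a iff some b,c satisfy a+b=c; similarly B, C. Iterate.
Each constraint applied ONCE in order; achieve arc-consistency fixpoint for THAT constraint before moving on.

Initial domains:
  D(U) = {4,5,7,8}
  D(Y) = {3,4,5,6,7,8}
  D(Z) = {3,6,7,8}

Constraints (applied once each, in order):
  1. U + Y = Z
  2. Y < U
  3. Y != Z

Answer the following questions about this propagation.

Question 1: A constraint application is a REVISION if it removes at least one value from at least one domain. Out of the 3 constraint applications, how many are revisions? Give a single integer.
Constraint 1 (U + Y = Z) on D(U)={4,5,7,8} D(Y)={3,4,5,6,7,8} D(Z)={3,6,7,8}: U {4,5,7,8}->{4,5}; Y {3,4,5,6,7,8}->{3,4}; Z {3,6,7,8}->{7,8} => REVISION
Constraint 2 (Y < U) on D(Y)={3,4} D(U)={4,5}: no change => not a revision
Constraint 3 (Y != Z) on D(Y)={3,4} D(Z)={7,8}: no change => not a revision
Total revisions = 1

Answer: 1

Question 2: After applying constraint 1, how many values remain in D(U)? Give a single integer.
Constraint 1 (U + Y = Z) on D(U)={4,5,7,8} D(Y)={3,4,5,6,7,8} D(Z)={3,6,7,8}: U {4,5,7,8}->{4,5}; Y {3,4,5,6,7,8}->{3,4}; Z {3,6,7,8}->{7,8}
So after constraint 1: D(U)={4,5}, size = 2

Answer: 2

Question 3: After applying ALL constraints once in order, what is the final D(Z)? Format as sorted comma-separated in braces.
Constraint 1 (U + Y = Z) on D(U)={4,5,7,8} D(Y)={3,4,5,6,7,8} D(Z)={3,6,7,8}: U {4,5,7,8}->{4,5}; Y {3,4,5,6,7,8}->{3,4}; Z {3,6,7,8}->{7,8}
Constraint 2 (Y < U) on D(Y)={3,4} D(U)={4,5}: no change
Constraint 3 (Y != Z) on D(Y)={3,4} D(Z)={7,8}: no change
So after all 3 constraints: D(Z) = {7,8}

Answer: {7,8}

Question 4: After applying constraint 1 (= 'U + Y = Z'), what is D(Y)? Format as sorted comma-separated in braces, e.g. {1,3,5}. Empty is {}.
Answer: {3,4}

Derivation:
Constraint 1 (U + Y = Z) on D(U)={4,5,7,8} D(Y)={3,4,5,6,7,8} D(Z)={3,6,7,8}: U {4,5,7,8}->{4,5}; Y {3,4,5,6,7,8}->{3,4}; Z {3,6,7,8}->{7,8}
So after constraint 1: D(Y) = {3,4}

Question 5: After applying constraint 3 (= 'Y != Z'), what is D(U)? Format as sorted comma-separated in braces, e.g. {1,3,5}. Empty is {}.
Answer: {4,5}

Derivation:
Constraint 1 (U + Y = Z) on D(U)={4,5,7,8} D(Y)={3,4,5,6,7,8} D(Z)={3,6,7,8}: U {4,5,7,8}->{4,5}; Y {3,4,5,6,7,8}->{3,4}; Z {3,6,7,8}->{7,8}
Constraint 2 (Y < U) on D(Y)={3,4} D(U)={4,5}: no change
Constraint 3 (Y != Z) on D(Y)={3,4} D(Z)={7,8}: no change
So after constraint 3: D(U) = {4,5}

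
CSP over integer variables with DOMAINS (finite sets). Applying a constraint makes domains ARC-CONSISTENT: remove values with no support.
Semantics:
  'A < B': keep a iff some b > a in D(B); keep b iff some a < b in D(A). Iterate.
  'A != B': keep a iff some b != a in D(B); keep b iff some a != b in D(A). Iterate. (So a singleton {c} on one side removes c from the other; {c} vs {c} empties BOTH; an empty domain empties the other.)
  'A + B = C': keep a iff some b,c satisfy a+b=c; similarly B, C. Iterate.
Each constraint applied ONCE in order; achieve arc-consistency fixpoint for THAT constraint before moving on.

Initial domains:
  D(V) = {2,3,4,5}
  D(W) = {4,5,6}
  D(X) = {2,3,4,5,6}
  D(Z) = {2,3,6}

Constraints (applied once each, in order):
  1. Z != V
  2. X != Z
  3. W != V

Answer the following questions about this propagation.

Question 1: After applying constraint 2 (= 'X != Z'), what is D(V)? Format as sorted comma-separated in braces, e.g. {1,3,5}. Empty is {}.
Constraint 1 (Z != V) on D(Z)={2,3,6} D(V)={2,3,4,5}: no change
Constraint 2 (X != Z) on D(X)={2,3,4,5,6} D(Z)={2,3,6}: no change
So after constraint 2: D(V) = {2,3,4,5}

Answer: {2,3,4,5}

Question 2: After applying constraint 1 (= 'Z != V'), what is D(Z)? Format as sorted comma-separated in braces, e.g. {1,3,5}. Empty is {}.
Answer: {2,3,6}

Derivation:
Constraint 1 (Z != V) on D(Z)={2,3,6} D(V)={2,3,4,5}: no change
So after constraint 1: D(Z) = {2,3,6}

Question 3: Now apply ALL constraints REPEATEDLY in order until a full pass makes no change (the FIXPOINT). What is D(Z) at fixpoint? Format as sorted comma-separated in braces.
pass 0 (initial): D(Z)={2,3,6}
pass 1: no change
Fixpoint after 1 passes: D(Z) = {2,3,6}

Answer: {2,3,6}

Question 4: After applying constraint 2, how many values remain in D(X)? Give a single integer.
Constraint 1 (Z != V) on D(Z)={2,3,6} D(V)={2,3,4,5}: no change
Constraint 2 (X != Z) on D(X)={2,3,4,5,6} D(Z)={2,3,6}: no change
So after constraint 2: D(X)={2,3,4,5,6}, size = 5

Answer: 5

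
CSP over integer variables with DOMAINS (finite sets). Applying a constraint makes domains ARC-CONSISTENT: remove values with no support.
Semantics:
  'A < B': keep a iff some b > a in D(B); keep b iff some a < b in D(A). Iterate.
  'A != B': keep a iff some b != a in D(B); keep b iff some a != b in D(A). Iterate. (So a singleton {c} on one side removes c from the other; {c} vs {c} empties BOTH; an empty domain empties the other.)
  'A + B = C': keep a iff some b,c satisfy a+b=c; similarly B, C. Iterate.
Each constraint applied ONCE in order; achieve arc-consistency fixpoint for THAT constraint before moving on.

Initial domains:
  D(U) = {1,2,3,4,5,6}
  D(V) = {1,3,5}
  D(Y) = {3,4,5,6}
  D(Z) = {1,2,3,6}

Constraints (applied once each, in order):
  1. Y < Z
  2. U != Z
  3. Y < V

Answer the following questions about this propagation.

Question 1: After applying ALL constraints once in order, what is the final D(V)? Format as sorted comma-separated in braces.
Constraint 1 (Y < Z) on D(Y)={3,4,5,6} D(Z)={1,2,3,6}: Y {3,4,5,6}->{3,4,5}; Z {1,2,3,6}->{6}
Constraint 2 (U != Z) on D(U)={1,2,3,4,5,6} D(Z)={6}: U {1,2,3,4,5,6}->{1,2,3,4,5}
Constraint 3 (Y < V) on D(Y)={3,4,5} D(V)={1,3,5}: Y {3,4,5}->{3,4}; V {1,3,5}->{5}
So after all 3 constraints: D(V) = {5}

Answer: {5}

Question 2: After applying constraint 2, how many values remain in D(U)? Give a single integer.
Answer: 5

Derivation:
Constraint 1 (Y < Z) on D(Y)={3,4,5,6} D(Z)={1,2,3,6}: Y {3,4,5,6}->{3,4,5}; Z {1,2,3,6}->{6}
Constraint 2 (U != Z) on D(U)={1,2,3,4,5,6} D(Z)={6}: U {1,2,3,4,5,6}->{1,2,3,4,5}
So after constraint 2: D(U)={1,2,3,4,5}, size = 5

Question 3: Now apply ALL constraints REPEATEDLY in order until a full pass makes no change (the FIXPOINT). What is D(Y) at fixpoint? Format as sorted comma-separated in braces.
pass 0 (initial): D(Y)={3,4,5,6}
pass 1: U {1,2,3,4,5,6}->{1,2,3,4,5}; V {1,3,5}->{5}; Y {3,4,5,6}->{3,4}; Z {1,2,3,6}->{6}
pass 2: no change
Fixpoint after 2 passes: D(Y) = {3,4}

Answer: {3,4}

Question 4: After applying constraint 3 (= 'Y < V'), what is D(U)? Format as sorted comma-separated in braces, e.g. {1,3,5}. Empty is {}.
Answer: {1,2,3,4,5}

Derivation:
Constraint 1 (Y < Z) on D(Y)={3,4,5,6} D(Z)={1,2,3,6}: Y {3,4,5,6}->{3,4,5}; Z {1,2,3,6}->{6}
Constraint 2 (U != Z) on D(U)={1,2,3,4,5,6} D(Z)={6}: U {1,2,3,4,5,6}->{1,2,3,4,5}
Constraint 3 (Y < V) on D(Y)={3,4,5} D(V)={1,3,5}: Y {3,4,5}->{3,4}; V {1,3,5}->{5}
So after constraint 3: D(U) = {1,2,3,4,5}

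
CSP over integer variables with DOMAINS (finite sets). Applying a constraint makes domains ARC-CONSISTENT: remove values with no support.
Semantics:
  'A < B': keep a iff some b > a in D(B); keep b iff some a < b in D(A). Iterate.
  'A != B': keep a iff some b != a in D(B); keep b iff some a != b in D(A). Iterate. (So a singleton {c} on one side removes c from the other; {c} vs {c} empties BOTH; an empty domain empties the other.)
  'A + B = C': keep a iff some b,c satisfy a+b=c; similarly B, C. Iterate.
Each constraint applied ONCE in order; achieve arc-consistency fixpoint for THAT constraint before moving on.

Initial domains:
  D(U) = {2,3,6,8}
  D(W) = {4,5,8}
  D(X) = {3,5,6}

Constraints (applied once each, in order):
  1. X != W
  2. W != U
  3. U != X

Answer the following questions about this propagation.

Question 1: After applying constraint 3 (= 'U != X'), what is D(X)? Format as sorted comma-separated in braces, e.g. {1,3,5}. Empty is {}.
Answer: {3,5,6}

Derivation:
Constraint 1 (X != W) on D(X)={3,5,6} D(W)={4,5,8}: no change
Constraint 2 (W != U) on D(W)={4,5,8} D(U)={2,3,6,8}: no change
Constraint 3 (U != X) on D(U)={2,3,6,8} D(X)={3,5,6}: no change
So after constraint 3: D(X) = {3,5,6}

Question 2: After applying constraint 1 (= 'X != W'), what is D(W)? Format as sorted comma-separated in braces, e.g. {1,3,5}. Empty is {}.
Answer: {4,5,8}

Derivation:
Constraint 1 (X != W) on D(X)={3,5,6} D(W)={4,5,8}: no change
So after constraint 1: D(W) = {4,5,8}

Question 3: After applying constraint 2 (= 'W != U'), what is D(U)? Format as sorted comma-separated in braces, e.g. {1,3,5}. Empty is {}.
Constraint 1 (X != W) on D(X)={3,5,6} D(W)={4,5,8}: no change
Constraint 2 (W != U) on D(W)={4,5,8} D(U)={2,3,6,8}: no change
So after constraint 2: D(U) = {2,3,6,8}

Answer: {2,3,6,8}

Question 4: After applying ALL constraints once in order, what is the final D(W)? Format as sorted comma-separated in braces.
Constraint 1 (X != W) on D(X)={3,5,6} D(W)={4,5,8}: no change
Constraint 2 (W != U) on D(W)={4,5,8} D(U)={2,3,6,8}: no change
Constraint 3 (U != X) on D(U)={2,3,6,8} D(X)={3,5,6}: no change
So after all 3 constraints: D(W) = {4,5,8}

Answer: {4,5,8}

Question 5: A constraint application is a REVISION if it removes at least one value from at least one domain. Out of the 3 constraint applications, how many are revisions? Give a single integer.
Answer: 0

Derivation:
Constraint 1 (X != W) on D(X)={3,5,6} D(W)={4,5,8}: no change => not a revision
Constraint 2 (W != U) on D(W)={4,5,8} D(U)={2,3,6,8}: no change => not a revision
Constraint 3 (U != X) on D(U)={2,3,6,8} D(X)={3,5,6}: no change => not a revision
Total revisions = 0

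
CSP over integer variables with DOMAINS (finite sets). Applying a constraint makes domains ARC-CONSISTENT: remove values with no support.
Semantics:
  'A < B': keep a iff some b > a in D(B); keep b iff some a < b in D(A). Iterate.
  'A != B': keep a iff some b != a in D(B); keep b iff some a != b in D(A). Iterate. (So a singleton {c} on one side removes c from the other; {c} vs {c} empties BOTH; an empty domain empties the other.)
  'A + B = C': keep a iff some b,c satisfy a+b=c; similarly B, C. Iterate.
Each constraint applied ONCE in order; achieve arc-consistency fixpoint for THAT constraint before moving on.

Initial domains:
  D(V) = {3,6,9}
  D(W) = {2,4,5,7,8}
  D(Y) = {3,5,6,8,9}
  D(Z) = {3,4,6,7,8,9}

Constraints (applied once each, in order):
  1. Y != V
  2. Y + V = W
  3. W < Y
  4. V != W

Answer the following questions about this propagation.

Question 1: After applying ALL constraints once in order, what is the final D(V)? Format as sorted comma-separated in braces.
Constraint 1 (Y != V) on D(Y)={3,5,6,8,9} D(V)={3,6,9}: no change
Constraint 2 (Y + V = W) on D(Y)={3,5,6,8,9} D(V)={3,6,9} D(W)={2,4,5,7,8}: Y {3,5,6,8,9}->{5}; V {3,6,9}->{3}; W {2,4,5,7,8}->{8}
Constraint 3 (W < Y) on D(W)={8} D(Y)={5}: W {8}->{}; Y {5}->{}
Constraint 4 (V != W) on D(V)={3} D(W)={}: V {3}->{}
So after all 4 constraints: D(V) = {}

Answer: {}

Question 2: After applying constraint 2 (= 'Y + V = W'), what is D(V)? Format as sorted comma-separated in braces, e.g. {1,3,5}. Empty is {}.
Constraint 1 (Y != V) on D(Y)={3,5,6,8,9} D(V)={3,6,9}: no change
Constraint 2 (Y + V = W) on D(Y)={3,5,6,8,9} D(V)={3,6,9} D(W)={2,4,5,7,8}: Y {3,5,6,8,9}->{5}; V {3,6,9}->{3}; W {2,4,5,7,8}->{8}
So after constraint 2: D(V) = {3}

Answer: {3}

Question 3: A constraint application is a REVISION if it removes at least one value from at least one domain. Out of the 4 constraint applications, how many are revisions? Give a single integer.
Answer: 3

Derivation:
Constraint 1 (Y != V) on D(Y)={3,5,6,8,9} D(V)={3,6,9}: no change => not a revision
Constraint 2 (Y + V = W) on D(Y)={3,5,6,8,9} D(V)={3,6,9} D(W)={2,4,5,7,8}: Y {3,5,6,8,9}->{5}; V {3,6,9}->{3}; W {2,4,5,7,8}->{8} => REVISION
Constraint 3 (W < Y) on D(W)={8} D(Y)={5}: W {8}->{}; Y {5}->{} => REVISION
Constraint 4 (V != W) on D(V)={3} D(W)={}: V {3}->{} => REVISION
Total revisions = 3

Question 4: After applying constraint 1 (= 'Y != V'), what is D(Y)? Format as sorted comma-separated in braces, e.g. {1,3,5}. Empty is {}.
Constraint 1 (Y != V) on D(Y)={3,5,6,8,9} D(V)={3,6,9}: no change
So after constraint 1: D(Y) = {3,5,6,8,9}

Answer: {3,5,6,8,9}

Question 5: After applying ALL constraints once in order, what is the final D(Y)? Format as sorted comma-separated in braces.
Constraint 1 (Y != V) on D(Y)={3,5,6,8,9} D(V)={3,6,9}: no change
Constraint 2 (Y + V = W) on D(Y)={3,5,6,8,9} D(V)={3,6,9} D(W)={2,4,5,7,8}: Y {3,5,6,8,9}->{5}; V {3,6,9}->{3}; W {2,4,5,7,8}->{8}
Constraint 3 (W < Y) on D(W)={8} D(Y)={5}: W {8}->{}; Y {5}->{}
Constraint 4 (V != W) on D(V)={3} D(W)={}: V {3}->{}
So after all 4 constraints: D(Y) = {}

Answer: {}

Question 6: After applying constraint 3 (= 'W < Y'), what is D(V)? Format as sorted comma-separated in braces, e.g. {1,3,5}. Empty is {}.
Answer: {3}

Derivation:
Constraint 1 (Y != V) on D(Y)={3,5,6,8,9} D(V)={3,6,9}: no change
Constraint 2 (Y + V = W) on D(Y)={3,5,6,8,9} D(V)={3,6,9} D(W)={2,4,5,7,8}: Y {3,5,6,8,9}->{5}; V {3,6,9}->{3}; W {2,4,5,7,8}->{8}
Constraint 3 (W < Y) on D(W)={8} D(Y)={5}: W {8}->{}; Y {5}->{}
So after constraint 3: D(V) = {3}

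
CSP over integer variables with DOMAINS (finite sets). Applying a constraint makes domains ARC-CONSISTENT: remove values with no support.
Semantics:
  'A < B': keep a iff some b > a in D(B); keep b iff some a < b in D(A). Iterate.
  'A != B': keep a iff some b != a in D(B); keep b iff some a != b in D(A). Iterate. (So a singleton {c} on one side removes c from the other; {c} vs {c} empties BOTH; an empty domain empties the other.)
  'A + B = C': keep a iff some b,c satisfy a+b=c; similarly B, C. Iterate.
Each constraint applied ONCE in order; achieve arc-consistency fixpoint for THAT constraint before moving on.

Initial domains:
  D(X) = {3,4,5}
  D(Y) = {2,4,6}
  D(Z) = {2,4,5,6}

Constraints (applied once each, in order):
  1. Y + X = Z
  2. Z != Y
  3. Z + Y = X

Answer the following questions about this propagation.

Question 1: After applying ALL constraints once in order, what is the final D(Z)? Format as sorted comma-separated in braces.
Answer: {}

Derivation:
Constraint 1 (Y + X = Z) on D(Y)={2,4,6} D(X)={3,4,5} D(Z)={2,4,5,6}: Y {2,4,6}->{2}; X {3,4,5}->{3,4}; Z {2,4,5,6}->{5,6}
Constraint 2 (Z != Y) on D(Z)={5,6} D(Y)={2}: no change
Constraint 3 (Z + Y = X) on D(Z)={5,6} D(Y)={2} D(X)={3,4}: Z {5,6}->{}; Y {2}->{}; X {3,4}->{}
So after all 3 constraints: D(Z) = {}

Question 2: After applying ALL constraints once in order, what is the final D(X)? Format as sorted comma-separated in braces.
Constraint 1 (Y + X = Z) on D(Y)={2,4,6} D(X)={3,4,5} D(Z)={2,4,5,6}: Y {2,4,6}->{2}; X {3,4,5}->{3,4}; Z {2,4,5,6}->{5,6}
Constraint 2 (Z != Y) on D(Z)={5,6} D(Y)={2}: no change
Constraint 3 (Z + Y = X) on D(Z)={5,6} D(Y)={2} D(X)={3,4}: Z {5,6}->{}; Y {2}->{}; X {3,4}->{}
So after all 3 constraints: D(X) = {}

Answer: {}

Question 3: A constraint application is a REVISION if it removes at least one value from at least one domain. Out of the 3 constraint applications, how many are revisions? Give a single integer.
Constraint 1 (Y + X = Z) on D(Y)={2,4,6} D(X)={3,4,5} D(Z)={2,4,5,6}: Y {2,4,6}->{2}; X {3,4,5}->{3,4}; Z {2,4,5,6}->{5,6} => REVISION
Constraint 2 (Z != Y) on D(Z)={5,6} D(Y)={2}: no change => not a revision
Constraint 3 (Z + Y = X) on D(Z)={5,6} D(Y)={2} D(X)={3,4}: Z {5,6}->{}; Y {2}->{}; X {3,4}->{} => REVISION
Total revisions = 2

Answer: 2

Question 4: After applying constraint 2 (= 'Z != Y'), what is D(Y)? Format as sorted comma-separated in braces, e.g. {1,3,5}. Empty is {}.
Constraint 1 (Y + X = Z) on D(Y)={2,4,6} D(X)={3,4,5} D(Z)={2,4,5,6}: Y {2,4,6}->{2}; X {3,4,5}->{3,4}; Z {2,4,5,6}->{5,6}
Constraint 2 (Z != Y) on D(Z)={5,6} D(Y)={2}: no change
So after constraint 2: D(Y) = {2}

Answer: {2}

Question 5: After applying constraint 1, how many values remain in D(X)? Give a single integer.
Constraint 1 (Y + X = Z) on D(Y)={2,4,6} D(X)={3,4,5} D(Z)={2,4,5,6}: Y {2,4,6}->{2}; X {3,4,5}->{3,4}; Z {2,4,5,6}->{5,6}
So after constraint 1: D(X)={3,4}, size = 2

Answer: 2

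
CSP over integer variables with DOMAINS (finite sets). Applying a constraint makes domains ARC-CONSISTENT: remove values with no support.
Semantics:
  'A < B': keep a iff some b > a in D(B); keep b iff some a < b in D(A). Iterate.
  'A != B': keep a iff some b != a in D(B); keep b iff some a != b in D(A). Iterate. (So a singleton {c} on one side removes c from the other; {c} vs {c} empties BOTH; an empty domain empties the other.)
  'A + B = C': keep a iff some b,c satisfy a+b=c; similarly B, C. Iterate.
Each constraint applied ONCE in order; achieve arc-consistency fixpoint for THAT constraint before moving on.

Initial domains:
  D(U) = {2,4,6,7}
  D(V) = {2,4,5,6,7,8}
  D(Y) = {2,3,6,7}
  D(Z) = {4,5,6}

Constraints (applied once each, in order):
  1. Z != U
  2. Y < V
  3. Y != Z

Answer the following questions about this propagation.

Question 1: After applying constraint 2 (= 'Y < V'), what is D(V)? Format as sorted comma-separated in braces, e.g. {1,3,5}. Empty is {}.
Constraint 1 (Z != U) on D(Z)={4,5,6} D(U)={2,4,6,7}: no change
Constraint 2 (Y < V) on D(Y)={2,3,6,7} D(V)={2,4,5,6,7,8}: V {2,4,5,6,7,8}->{4,5,6,7,8}
So after constraint 2: D(V) = {4,5,6,7,8}

Answer: {4,5,6,7,8}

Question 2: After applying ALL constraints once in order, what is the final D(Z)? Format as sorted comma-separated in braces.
Constraint 1 (Z != U) on D(Z)={4,5,6} D(U)={2,4,6,7}: no change
Constraint 2 (Y < V) on D(Y)={2,3,6,7} D(V)={2,4,5,6,7,8}: V {2,4,5,6,7,8}->{4,5,6,7,8}
Constraint 3 (Y != Z) on D(Y)={2,3,6,7} D(Z)={4,5,6}: no change
So after all 3 constraints: D(Z) = {4,5,6}

Answer: {4,5,6}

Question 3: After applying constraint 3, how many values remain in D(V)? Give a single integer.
Constraint 1 (Z != U) on D(Z)={4,5,6} D(U)={2,4,6,7}: no change
Constraint 2 (Y < V) on D(Y)={2,3,6,7} D(V)={2,4,5,6,7,8}: V {2,4,5,6,7,8}->{4,5,6,7,8}
Constraint 3 (Y != Z) on D(Y)={2,3,6,7} D(Z)={4,5,6}: no change
So after constraint 3: D(V)={4,5,6,7,8}, size = 5

Answer: 5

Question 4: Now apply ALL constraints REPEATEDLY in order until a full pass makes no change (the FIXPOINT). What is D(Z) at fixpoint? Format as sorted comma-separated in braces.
Answer: {4,5,6}

Derivation:
pass 0 (initial): D(Z)={4,5,6}
pass 1: V {2,4,5,6,7,8}->{4,5,6,7,8}
pass 2: no change
Fixpoint after 2 passes: D(Z) = {4,5,6}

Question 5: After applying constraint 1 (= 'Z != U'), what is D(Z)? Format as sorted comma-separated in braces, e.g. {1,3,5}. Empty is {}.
Constraint 1 (Z != U) on D(Z)={4,5,6} D(U)={2,4,6,7}: no change
So after constraint 1: D(Z) = {4,5,6}

Answer: {4,5,6}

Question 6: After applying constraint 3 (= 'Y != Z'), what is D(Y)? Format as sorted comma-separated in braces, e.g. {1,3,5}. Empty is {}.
Constraint 1 (Z != U) on D(Z)={4,5,6} D(U)={2,4,6,7}: no change
Constraint 2 (Y < V) on D(Y)={2,3,6,7} D(V)={2,4,5,6,7,8}: V {2,4,5,6,7,8}->{4,5,6,7,8}
Constraint 3 (Y != Z) on D(Y)={2,3,6,7} D(Z)={4,5,6}: no change
So after constraint 3: D(Y) = {2,3,6,7}

Answer: {2,3,6,7}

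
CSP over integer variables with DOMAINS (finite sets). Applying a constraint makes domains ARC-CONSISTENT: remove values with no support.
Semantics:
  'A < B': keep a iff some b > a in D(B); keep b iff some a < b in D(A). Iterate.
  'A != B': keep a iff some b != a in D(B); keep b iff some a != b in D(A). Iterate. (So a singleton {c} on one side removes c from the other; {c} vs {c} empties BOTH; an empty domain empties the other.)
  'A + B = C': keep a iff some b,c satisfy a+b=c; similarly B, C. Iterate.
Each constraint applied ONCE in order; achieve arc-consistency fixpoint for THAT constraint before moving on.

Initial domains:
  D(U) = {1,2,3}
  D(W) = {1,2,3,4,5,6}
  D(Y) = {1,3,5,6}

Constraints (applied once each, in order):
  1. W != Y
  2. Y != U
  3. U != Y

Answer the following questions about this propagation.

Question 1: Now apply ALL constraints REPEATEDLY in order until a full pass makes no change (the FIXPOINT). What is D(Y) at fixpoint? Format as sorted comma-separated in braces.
pass 0 (initial): D(Y)={1,3,5,6}
pass 1: no change
Fixpoint after 1 passes: D(Y) = {1,3,5,6}

Answer: {1,3,5,6}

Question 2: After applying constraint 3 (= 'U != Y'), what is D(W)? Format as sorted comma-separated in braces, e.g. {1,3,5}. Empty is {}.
Answer: {1,2,3,4,5,6}

Derivation:
Constraint 1 (W != Y) on D(W)={1,2,3,4,5,6} D(Y)={1,3,5,6}: no change
Constraint 2 (Y != U) on D(Y)={1,3,5,6} D(U)={1,2,3}: no change
Constraint 3 (U != Y) on D(U)={1,2,3} D(Y)={1,3,5,6}: no change
So after constraint 3: D(W) = {1,2,3,4,5,6}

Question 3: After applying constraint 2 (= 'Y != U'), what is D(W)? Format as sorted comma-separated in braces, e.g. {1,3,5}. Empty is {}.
Constraint 1 (W != Y) on D(W)={1,2,3,4,5,6} D(Y)={1,3,5,6}: no change
Constraint 2 (Y != U) on D(Y)={1,3,5,6} D(U)={1,2,3}: no change
So after constraint 2: D(W) = {1,2,3,4,5,6}

Answer: {1,2,3,4,5,6}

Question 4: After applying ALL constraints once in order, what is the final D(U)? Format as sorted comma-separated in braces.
Constraint 1 (W != Y) on D(W)={1,2,3,4,5,6} D(Y)={1,3,5,6}: no change
Constraint 2 (Y != U) on D(Y)={1,3,5,6} D(U)={1,2,3}: no change
Constraint 3 (U != Y) on D(U)={1,2,3} D(Y)={1,3,5,6}: no change
So after all 3 constraints: D(U) = {1,2,3}

Answer: {1,2,3}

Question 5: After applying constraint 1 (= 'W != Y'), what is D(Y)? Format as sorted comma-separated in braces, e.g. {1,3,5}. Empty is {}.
Constraint 1 (W != Y) on D(W)={1,2,3,4,5,6} D(Y)={1,3,5,6}: no change
So after constraint 1: D(Y) = {1,3,5,6}

Answer: {1,3,5,6}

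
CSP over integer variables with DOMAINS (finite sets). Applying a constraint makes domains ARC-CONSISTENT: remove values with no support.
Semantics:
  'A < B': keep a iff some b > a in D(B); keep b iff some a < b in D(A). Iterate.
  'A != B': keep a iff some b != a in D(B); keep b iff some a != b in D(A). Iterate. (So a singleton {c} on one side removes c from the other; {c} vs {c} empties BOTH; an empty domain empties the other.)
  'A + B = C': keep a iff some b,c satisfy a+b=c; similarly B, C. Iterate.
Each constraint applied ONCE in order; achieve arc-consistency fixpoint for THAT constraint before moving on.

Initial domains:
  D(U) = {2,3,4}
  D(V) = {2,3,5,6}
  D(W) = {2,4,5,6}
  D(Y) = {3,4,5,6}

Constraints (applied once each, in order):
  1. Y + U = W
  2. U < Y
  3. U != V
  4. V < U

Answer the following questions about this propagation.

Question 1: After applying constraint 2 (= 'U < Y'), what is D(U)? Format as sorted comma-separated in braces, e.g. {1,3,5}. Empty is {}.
Answer: {2,3}

Derivation:
Constraint 1 (Y + U = W) on D(Y)={3,4,5,6} D(U)={2,3,4} D(W)={2,4,5,6}: Y {3,4,5,6}->{3,4}; U {2,3,4}->{2,3}; W {2,4,5,6}->{5,6}
Constraint 2 (U < Y) on D(U)={2,3} D(Y)={3,4}: no change
So after constraint 2: D(U) = {2,3}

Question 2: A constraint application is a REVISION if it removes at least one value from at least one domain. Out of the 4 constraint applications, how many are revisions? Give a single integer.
Constraint 1 (Y + U = W) on D(Y)={3,4,5,6} D(U)={2,3,4} D(W)={2,4,5,6}: Y {3,4,5,6}->{3,4}; U {2,3,4}->{2,3}; W {2,4,5,6}->{5,6} => REVISION
Constraint 2 (U < Y) on D(U)={2,3} D(Y)={3,4}: no change => not a revision
Constraint 3 (U != V) on D(U)={2,3} D(V)={2,3,5,6}: no change => not a revision
Constraint 4 (V < U) on D(V)={2,3,5,6} D(U)={2,3}: V {2,3,5,6}->{2}; U {2,3}->{3} => REVISION
Total revisions = 2

Answer: 2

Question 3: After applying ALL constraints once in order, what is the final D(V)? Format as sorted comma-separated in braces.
Answer: {2}

Derivation:
Constraint 1 (Y + U = W) on D(Y)={3,4,5,6} D(U)={2,3,4} D(W)={2,4,5,6}: Y {3,4,5,6}->{3,4}; U {2,3,4}->{2,3}; W {2,4,5,6}->{5,6}
Constraint 2 (U < Y) on D(U)={2,3} D(Y)={3,4}: no change
Constraint 3 (U != V) on D(U)={2,3} D(V)={2,3,5,6}: no change
Constraint 4 (V < U) on D(V)={2,3,5,6} D(U)={2,3}: V {2,3,5,6}->{2}; U {2,3}->{3}
So after all 4 constraints: D(V) = {2}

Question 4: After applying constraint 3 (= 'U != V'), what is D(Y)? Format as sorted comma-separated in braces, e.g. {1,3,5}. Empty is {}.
Answer: {3,4}

Derivation:
Constraint 1 (Y + U = W) on D(Y)={3,4,5,6} D(U)={2,3,4} D(W)={2,4,5,6}: Y {3,4,5,6}->{3,4}; U {2,3,4}->{2,3}; W {2,4,5,6}->{5,6}
Constraint 2 (U < Y) on D(U)={2,3} D(Y)={3,4}: no change
Constraint 3 (U != V) on D(U)={2,3} D(V)={2,3,5,6}: no change
So after constraint 3: D(Y) = {3,4}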